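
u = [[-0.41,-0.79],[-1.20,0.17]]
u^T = [[-0.41, -1.20], [-0.79, 0.17]]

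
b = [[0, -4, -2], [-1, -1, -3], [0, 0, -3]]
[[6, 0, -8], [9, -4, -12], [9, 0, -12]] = b@[[0, 4, 0], [0, 0, 0], [-3, 0, 4]]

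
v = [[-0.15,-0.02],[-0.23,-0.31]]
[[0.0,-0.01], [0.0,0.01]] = v @[[-0.00, 0.05], [0.00, -0.07]]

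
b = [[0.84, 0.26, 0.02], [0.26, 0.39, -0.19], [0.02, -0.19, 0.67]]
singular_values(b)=[0.97, 0.73, 0.2]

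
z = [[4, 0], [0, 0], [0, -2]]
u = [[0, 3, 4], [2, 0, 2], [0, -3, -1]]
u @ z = [[0, -8], [8, -4], [0, 2]]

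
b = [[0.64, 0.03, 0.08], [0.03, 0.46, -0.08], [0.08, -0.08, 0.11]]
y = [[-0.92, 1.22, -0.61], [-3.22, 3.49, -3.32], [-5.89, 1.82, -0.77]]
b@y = [[-1.16, 1.03, -0.55], [-1.04, 1.5, -1.48], [-0.46, 0.02, 0.13]]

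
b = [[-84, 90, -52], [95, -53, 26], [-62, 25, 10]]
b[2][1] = 25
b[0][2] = -52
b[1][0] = 95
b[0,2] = -52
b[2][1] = 25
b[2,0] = -62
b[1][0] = 95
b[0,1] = 90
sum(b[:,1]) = 62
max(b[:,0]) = 95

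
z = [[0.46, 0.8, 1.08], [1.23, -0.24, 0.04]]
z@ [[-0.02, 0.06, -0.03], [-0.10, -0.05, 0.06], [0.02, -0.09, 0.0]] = [[-0.07, -0.11, 0.03],[0.0, 0.08, -0.05]]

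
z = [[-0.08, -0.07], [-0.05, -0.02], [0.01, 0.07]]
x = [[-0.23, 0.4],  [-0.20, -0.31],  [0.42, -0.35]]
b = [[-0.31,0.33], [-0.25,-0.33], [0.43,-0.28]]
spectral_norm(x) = 0.71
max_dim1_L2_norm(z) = 0.11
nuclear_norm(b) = 1.10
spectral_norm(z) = 0.13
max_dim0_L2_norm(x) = 0.62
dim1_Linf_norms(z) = [0.08, 0.05, 0.07]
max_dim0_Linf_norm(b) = 0.43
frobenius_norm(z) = 0.14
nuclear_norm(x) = 1.09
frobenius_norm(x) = 0.80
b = z + x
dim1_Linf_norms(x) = [0.4, 0.31, 0.42]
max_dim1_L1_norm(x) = 0.77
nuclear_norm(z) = 0.18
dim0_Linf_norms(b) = [0.43, 0.33]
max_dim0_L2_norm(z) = 0.1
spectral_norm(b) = 0.68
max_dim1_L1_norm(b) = 0.71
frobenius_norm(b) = 0.80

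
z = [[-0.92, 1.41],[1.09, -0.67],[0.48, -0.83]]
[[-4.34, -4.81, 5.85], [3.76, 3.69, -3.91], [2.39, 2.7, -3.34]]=z @ [[2.60, 2.15, -1.73], [-1.38, -2.01, 3.02]]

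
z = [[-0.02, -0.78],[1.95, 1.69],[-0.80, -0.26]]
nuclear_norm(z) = 3.41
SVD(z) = [[-0.19, -0.86],[0.94, -0.03],[-0.28, 0.50]] @ diag([2.7451673683163875, 0.6626130997277964]) @ [[0.75, 0.66], [-0.66, 0.75]]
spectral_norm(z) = 2.75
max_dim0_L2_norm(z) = 2.11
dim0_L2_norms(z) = [2.11, 1.88]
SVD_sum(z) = [[-0.4, -0.35], [1.94, 1.7], [-0.58, -0.51]] + [[0.38, -0.43], [0.01, -0.01], [-0.22, 0.25]]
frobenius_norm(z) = 2.82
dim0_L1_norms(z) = [2.77, 2.73]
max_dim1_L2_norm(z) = 2.58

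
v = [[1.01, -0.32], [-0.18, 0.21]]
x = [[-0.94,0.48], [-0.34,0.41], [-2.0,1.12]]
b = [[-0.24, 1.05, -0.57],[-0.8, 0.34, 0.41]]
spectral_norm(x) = 2.57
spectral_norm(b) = 1.28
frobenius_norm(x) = 2.58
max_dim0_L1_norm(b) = 1.39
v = b @ x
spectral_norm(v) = 1.09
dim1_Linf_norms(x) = [0.94, 0.41, 2.0]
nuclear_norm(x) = 2.77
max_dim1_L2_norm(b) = 1.22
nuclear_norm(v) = 1.23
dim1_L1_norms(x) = [1.42, 0.75, 3.12]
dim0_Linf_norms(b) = [0.8, 1.05, 0.57]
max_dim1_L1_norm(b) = 1.86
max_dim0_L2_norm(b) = 1.1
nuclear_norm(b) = 2.16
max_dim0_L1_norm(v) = 1.19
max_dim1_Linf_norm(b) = 1.05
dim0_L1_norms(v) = [1.19, 0.53]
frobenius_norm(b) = 1.55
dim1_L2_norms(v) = [1.06, 0.28]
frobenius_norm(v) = 1.09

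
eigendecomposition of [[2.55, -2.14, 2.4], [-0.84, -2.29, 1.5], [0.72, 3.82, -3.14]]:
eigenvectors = [[0.36,  0.99,  -0.18], [0.46,  -0.15,  0.62], [-0.81,  0.02,  0.76]]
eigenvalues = [-5.61, 2.93, -0.2]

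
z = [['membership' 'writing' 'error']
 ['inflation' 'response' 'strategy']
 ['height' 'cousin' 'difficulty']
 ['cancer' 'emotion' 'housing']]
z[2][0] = 'height'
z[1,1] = 'response'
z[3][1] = 'emotion'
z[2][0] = 'height'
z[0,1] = 'writing'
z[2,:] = ['height', 'cousin', 'difficulty']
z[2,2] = 'difficulty'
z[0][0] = 'membership'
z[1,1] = 'response'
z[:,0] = ['membership', 'inflation', 'height', 'cancer']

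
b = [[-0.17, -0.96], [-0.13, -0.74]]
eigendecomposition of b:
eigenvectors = [[0.98, 0.79],[-0.17, 0.61]]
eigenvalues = [-0.0, -0.91]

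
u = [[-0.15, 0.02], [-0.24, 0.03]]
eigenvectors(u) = [[-0.52, -0.13], [-0.85, -0.99]]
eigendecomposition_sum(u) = [[-0.15, 0.02], [-0.25, 0.03]] + [[0.00, -0.00], [0.01, -0.00]]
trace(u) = -0.12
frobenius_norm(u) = 0.29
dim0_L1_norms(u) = [0.39, 0.05]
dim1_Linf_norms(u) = [0.15, 0.24]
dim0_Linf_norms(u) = [0.24, 0.03]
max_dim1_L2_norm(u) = 0.24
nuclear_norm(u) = 0.29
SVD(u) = [[-0.53, -0.85], [-0.85, 0.53]] @ diag([0.2853049146682825, 0.0010515065972445832]) @ [[0.99, -0.13], [-0.13, -0.99]]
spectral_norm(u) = 0.29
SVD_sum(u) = [[-0.15, 0.02], [-0.24, 0.03]] + [[0.0, 0.00], [-0.00, -0.0]]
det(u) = 0.00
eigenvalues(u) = [-0.12, -0.0]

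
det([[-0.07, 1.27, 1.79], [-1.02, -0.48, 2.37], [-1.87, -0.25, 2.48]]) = -3.524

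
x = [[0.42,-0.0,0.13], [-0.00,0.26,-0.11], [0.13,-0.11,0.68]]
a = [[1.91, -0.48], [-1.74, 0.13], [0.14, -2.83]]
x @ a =[[0.82, -0.57], [-0.47, 0.35], [0.53, -2.0]]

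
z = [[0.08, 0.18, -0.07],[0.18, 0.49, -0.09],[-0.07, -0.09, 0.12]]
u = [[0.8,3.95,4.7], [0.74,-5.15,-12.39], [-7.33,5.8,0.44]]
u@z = [[0.45,1.66,0.15], [-0.0,-1.28,-1.08], [0.43,1.48,0.04]]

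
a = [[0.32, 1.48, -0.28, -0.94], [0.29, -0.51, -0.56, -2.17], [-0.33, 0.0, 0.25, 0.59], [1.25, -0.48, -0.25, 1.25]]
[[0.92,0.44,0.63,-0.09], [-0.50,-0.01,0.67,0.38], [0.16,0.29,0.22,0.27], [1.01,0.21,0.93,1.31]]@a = [[0.1, 1.18, -0.32, -1.56], [0.09, -0.92, 0.22, 1.36], [0.4, -0.04, -0.22, -0.31], [1.71, 0.76, -0.5, 0.78]]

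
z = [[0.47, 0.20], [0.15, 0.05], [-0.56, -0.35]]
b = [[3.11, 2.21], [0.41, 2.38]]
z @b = [[1.54, 1.51], [0.49, 0.45], [-1.89, -2.07]]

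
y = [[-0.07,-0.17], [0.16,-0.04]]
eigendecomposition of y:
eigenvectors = [[0.72+0.00j,  0.72-0.00j], [-0.06-0.69j,  -0.06+0.69j]]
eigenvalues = [(-0.06+0.16j), (-0.06-0.16j)]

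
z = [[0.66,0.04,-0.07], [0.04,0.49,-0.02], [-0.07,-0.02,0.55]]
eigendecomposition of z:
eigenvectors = [[0.88, 0.44, -0.18], [0.21, -0.01, 0.98], [-0.43, 0.9, 0.1]]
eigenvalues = [0.7, 0.52, 0.48]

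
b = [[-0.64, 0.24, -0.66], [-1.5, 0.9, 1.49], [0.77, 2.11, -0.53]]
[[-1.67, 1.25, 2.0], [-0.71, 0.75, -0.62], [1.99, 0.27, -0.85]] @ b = [[0.73, 4.94, 1.9], [-1.15, -0.80, 1.91], [-2.33, -1.07, -0.46]]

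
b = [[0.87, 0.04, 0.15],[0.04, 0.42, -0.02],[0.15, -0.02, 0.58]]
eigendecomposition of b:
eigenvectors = [[0.92, 0.35, 0.16], [0.06, 0.30, -0.95], [0.39, -0.89, -0.25]]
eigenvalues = [0.94, 0.53, 0.41]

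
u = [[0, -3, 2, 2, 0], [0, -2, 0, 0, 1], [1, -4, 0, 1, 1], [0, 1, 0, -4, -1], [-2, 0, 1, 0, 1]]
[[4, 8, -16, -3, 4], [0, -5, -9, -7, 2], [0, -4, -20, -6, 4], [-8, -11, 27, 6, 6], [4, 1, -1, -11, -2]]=u@[[-2, -3, -2, 3, 4], [0, 0, 2, 1, 0], [0, 0, 0, 0, 4], [2, 4, -5, 0, -2], [0, -5, -5, -5, 2]]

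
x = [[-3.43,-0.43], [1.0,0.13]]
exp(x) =[[0.00,-0.13], [0.29,1.04]]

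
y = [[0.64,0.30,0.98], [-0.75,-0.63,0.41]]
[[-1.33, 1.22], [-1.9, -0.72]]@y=[[-1.77, -1.17, -0.80], [-0.68, -0.12, -2.16]]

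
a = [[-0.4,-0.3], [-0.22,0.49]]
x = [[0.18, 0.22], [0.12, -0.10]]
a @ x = [[-0.11, -0.06], [0.02, -0.1]]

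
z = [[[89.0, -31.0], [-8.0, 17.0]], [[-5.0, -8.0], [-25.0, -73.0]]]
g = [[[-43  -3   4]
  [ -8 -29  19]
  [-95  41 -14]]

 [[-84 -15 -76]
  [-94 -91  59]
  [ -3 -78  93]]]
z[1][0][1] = -8.0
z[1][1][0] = -25.0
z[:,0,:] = [[89.0, -31.0], [-5.0, -8.0]]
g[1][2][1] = -78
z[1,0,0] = -5.0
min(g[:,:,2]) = -76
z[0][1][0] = -8.0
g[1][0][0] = -84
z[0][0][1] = -31.0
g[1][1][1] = -91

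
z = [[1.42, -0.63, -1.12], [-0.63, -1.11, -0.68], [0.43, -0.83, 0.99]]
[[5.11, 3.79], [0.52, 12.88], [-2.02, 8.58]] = z @ [[1.64, -1.82],[0.19, -10.81],[-2.59, 0.39]]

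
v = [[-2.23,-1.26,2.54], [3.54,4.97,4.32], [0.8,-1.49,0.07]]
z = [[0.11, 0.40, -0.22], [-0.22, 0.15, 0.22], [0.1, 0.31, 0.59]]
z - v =[[2.34,  1.66,  -2.76], [-3.76,  -4.82,  -4.1], [-0.70,  1.80,  0.52]]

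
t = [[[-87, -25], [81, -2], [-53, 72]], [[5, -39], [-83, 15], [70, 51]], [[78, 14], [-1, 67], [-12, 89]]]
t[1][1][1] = 15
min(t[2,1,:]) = -1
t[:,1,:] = [[81, -2], [-83, 15], [-1, 67]]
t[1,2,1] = 51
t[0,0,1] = -25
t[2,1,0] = -1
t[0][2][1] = 72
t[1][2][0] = 70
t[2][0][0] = 78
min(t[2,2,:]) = -12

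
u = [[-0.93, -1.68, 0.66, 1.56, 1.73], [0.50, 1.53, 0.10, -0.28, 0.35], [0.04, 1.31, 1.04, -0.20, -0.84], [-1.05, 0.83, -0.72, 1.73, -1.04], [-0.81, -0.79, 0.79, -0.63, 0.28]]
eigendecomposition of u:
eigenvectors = [[(0.8+0j), 0.80-0.00j, (-0.24+0j), (0.34-0.19j), (0.34+0.19j)], [-0.10-0.11j, (-0.1+0.11j), (0.52+0j), (-0.02+0.21j), (-0.02-0.21j)], [-0.12+0.20j, -0.12-0.20j, 0.58+0.00j, (0.43-0.08j), (0.43+0.08j)], [0.11+0.38j, (0.11-0.38j), -0.48+0.00j, 0.70+0.00j, (0.7-0j)], [0.12+0.34j, (0.12-0.34j), (0.33+0j), (-0.33+0.09j), (-0.33-0.09j)]]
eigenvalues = [(-0.36+1.91j), (-0.36-1.91j), (1.89+0j), (1.24+0.49j), (1.24-0.49j)]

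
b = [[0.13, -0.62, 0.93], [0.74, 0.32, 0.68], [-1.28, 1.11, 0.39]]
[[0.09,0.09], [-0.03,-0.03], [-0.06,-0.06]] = b @ [[-0.03, -0.03], [-0.10, -0.1], [0.03, 0.03]]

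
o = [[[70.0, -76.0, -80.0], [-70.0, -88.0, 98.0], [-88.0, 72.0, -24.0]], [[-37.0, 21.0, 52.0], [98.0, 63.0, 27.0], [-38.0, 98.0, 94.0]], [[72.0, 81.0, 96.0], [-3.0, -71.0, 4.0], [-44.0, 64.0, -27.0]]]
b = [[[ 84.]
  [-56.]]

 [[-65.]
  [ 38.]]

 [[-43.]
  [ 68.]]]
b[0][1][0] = -56.0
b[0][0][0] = 84.0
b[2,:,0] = [-43.0, 68.0]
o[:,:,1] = [[-76.0, -88.0, 72.0], [21.0, 63.0, 98.0], [81.0, -71.0, 64.0]]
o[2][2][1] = 64.0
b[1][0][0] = -65.0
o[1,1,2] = 27.0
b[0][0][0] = 84.0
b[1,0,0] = -65.0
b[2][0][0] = -43.0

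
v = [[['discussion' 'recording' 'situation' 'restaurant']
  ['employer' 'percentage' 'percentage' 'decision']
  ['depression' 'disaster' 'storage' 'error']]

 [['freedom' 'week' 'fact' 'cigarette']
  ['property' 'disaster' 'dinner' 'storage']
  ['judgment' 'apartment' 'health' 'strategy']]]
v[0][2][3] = 'error'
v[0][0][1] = 'recording'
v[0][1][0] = 'employer'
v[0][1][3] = 'decision'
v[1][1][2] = 'dinner'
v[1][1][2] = 'dinner'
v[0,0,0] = 'discussion'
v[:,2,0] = ['depression', 'judgment']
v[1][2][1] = 'apartment'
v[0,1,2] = 'percentage'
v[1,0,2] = 'fact'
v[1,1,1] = 'disaster'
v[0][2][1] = 'disaster'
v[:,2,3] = ['error', 'strategy']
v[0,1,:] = ['employer', 'percentage', 'percentage', 'decision']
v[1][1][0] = 'property'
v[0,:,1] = ['recording', 'percentage', 'disaster']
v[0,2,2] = 'storage'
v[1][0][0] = 'freedom'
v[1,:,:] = [['freedom', 'week', 'fact', 'cigarette'], ['property', 'disaster', 'dinner', 'storage'], ['judgment', 'apartment', 'health', 'strategy']]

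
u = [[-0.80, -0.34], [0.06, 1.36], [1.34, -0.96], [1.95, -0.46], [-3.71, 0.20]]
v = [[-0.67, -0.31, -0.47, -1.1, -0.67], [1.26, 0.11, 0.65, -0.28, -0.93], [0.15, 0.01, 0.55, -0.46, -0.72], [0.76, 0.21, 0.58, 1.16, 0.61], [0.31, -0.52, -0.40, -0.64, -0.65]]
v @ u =[[0.23, 0.63], [2.77, -0.96], [2.39, -0.50], [0.18, -0.94], [0.35, -0.26]]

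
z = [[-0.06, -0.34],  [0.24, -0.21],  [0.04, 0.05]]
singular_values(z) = [0.41, 0.24]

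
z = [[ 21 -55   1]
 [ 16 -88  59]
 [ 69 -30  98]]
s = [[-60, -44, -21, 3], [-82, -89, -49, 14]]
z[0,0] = 21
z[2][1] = -30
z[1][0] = 16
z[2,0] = 69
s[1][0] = -82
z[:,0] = [21, 16, 69]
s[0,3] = 3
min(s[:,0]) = -82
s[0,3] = 3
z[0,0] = 21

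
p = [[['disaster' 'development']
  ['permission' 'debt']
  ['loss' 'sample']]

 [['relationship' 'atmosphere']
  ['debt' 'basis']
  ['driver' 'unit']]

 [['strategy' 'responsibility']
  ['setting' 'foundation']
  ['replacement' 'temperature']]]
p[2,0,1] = 'responsibility'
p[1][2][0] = 'driver'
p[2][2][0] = 'replacement'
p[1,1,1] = 'basis'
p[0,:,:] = [['disaster', 'development'], ['permission', 'debt'], ['loss', 'sample']]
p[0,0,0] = 'disaster'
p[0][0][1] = 'development'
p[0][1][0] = 'permission'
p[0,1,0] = 'permission'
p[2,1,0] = 'setting'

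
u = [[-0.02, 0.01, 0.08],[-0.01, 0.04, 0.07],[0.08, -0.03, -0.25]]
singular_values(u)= [0.29, 0.03, 0.0]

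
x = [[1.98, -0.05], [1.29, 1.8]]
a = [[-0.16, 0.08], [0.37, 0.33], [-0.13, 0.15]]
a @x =[[-0.21, 0.15], [1.16, 0.58], [-0.06, 0.28]]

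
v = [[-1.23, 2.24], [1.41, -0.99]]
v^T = [[-1.23, 1.41], [2.24, -0.99]]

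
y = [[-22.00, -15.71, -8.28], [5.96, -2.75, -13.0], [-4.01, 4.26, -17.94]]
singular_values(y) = [29.47, 20.86, 8.01]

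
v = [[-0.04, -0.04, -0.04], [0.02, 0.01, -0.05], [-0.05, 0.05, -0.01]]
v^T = [[-0.04, 0.02, -0.05], [-0.04, 0.01, 0.05], [-0.04, -0.05, -0.01]]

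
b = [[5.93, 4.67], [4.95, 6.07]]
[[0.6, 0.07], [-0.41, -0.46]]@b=[[3.9,3.23], [-4.71,-4.71]]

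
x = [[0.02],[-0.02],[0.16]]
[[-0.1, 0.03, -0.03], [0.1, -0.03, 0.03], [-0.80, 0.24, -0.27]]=x @ [[-4.97, 1.52, -1.71]]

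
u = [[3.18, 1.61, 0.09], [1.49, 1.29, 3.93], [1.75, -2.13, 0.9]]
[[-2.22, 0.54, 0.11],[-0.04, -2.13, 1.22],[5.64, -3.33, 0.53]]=u @ [[0.36,-0.31,0.06],[-2.12,0.99,-0.07],[0.55,-0.75,0.31]]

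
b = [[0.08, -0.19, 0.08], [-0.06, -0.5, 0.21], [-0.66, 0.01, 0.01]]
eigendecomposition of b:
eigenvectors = [[0.01-0.06j, 0.01+0.06j, -0.27+0.00j], [0.38-0.02j, (0.38+0.02j), -0.88+0.00j], [(0.92+0j), 0.92-0.00j, (-0.39+0j)]]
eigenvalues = [(0.01+0.04j), (0.01-0.04j), (-0.43+0j)]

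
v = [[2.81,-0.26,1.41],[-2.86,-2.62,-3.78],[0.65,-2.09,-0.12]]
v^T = [[2.81,-2.86,0.65],[-0.26,-2.62,-2.09],[1.41,-3.78,-0.12]]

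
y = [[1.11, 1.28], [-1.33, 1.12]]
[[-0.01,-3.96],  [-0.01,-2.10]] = y @ [[-0.00, -0.59],[-0.01, -2.58]]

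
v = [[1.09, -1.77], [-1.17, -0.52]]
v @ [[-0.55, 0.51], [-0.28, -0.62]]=[[-0.1, 1.65], [0.79, -0.27]]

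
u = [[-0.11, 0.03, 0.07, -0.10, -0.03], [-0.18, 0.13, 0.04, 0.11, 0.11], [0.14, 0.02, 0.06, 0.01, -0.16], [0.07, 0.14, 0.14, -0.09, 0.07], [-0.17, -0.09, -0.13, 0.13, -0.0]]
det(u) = 0.00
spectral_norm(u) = 0.38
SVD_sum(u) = [[0.00, 0.0, 0.00, -0.00, -0.00], [-0.12, -0.03, -0.07, 0.08, 0.04], [0.12, 0.03, 0.07, -0.07, -0.04], [0.12, 0.03, 0.06, -0.07, -0.04], [-0.19, -0.05, -0.10, 0.11, 0.06]] + [[-0.03, 0.06, 0.04, -0.01, 0.04], [-0.07, 0.13, 0.09, -0.03, 0.1], [0.03, -0.06, -0.04, 0.01, -0.04], [-0.06, 0.11, 0.08, -0.03, 0.09], [0.03, -0.05, -0.04, 0.01, -0.04]] + [[-0.06, -0.04, 0.00, -0.10, -0.02], [0.03, 0.02, -0.0, 0.05, 0.01], [0.02, 0.02, -0.00, 0.04, 0.01], [0.01, 0.01, -0.0, 0.01, 0.0], [-0.0, -0.0, 0.00, -0.0, -0.0]] + [[-0.02, 0.02, 0.02, 0.02, -0.05], [-0.02, 0.01, 0.02, 0.01, -0.04], [-0.04, 0.03, 0.04, 0.03, -0.09], [0.01, -0.01, -0.01, -0.01, 0.02], [-0.01, 0.01, 0.01, 0.01, -0.02]] + [[0.0, 0.00, -0.0, -0.0, -0.0], [0.00, 0.0, -0.0, -0.00, -0.00], [-0.00, -0.00, 0.0, 0.00, 0.0], [-0.0, -0.0, 0.00, 0.00, 0.0], [-0.00, -0.00, 0.00, 0.0, 0.0]]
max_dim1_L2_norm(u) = 0.27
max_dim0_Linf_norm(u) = 0.18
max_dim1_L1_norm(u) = 0.57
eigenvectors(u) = [[-0.53+0.00j, -0.53-0.00j, -0.11+0.02j, (-0.11-0.02j), (-0.01+0j)],[-0.27-0.05j, (-0.27+0.05j), (-0.11-0.31j), (-0.11+0.31j), -0.62+0.00j],[(0.4-0.17j), (0.4+0.17j), -0.74+0.00j, (-0.74-0j), 0.71+0.00j],[(-0.21+0.45j), -0.21-0.45j, (-0.36-0.14j), (-0.36+0.14j), (0.27+0j)],[(0.02-0.45j), (0.02+0.45j), (0.43+0.01j), (0.43-0.01j), (0.19+0j)]]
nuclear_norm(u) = 0.98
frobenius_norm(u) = 0.53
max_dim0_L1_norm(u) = 0.67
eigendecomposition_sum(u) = [[(-0.06+0.08j), (0.01+0.03j), 0.03+0.03j, (-0.04-0.05j), (-0+0.04j)], [-0.04+0.03j, 0.02j, 0.01+0.02j, -0.01-0.03j, -0.00+0.02j], [0.03-0.08j, -0.02-0.02j, (-0.03-0.02j), (0.05+0.03j), (-0.01-0.03j)], [(0.04+0.09j), (0.03-0j), (0.04-0.01j), -0.06+0.01j, 0.04+0.02j], [-0.06-0.06j, (-0.03+0.01j), (-0.03+0.02j), 0.04-0.03j, -0.04-0.00j]] + [[(-0.06-0.08j),0.01-0.03j,(0.03-0.03j),(-0.04+0.05j),-0.00-0.04j],[-0.04-0.03j,-0.02j,(0.01-0.02j),(-0.01+0.03j),-0.00-0.02j],[0.03+0.08j,(-0.02+0.02j),-0.03+0.02j,(0.05-0.03j),(-0.01+0.03j)],[0.04-0.09j,0.03+0.00j,0.04+0.01j,(-0.06-0.01j),0.04-0.02j],[-0.06+0.06j,-0.03-0.01j,-0.03-0.02j,(0.04+0.03j),-0.04+0.00j]] + [[0.01+0.02j, -0.02j, (0.01-0j), -0.01-0.03j, (-0.01-0.02j)], [(-0.05+0.04j), 0.06-0.01j, 0.01+0.02j, 0.07-0.04j, 0.06-0.05j], [(0.04+0.13j), (0.03-0.13j), (0.06-0j), (-0.04-0.18j), (-0.07-0.17j)], [-0.00+0.07j, 0.04-0.06j, 0.03+0.01j, (0.01-0.1j), -0.00-0.09j], [-0.02-0.08j, (-0.02+0.08j), (-0.04+0j), 0.02+0.11j, 0.04+0.10j]] + [[0.01-0.02j, 0.00+0.02j, (0.01+0j), -0.01+0.03j, (-0.01+0.02j)], [(-0.05-0.04j), 0.06+0.01j, (0.01-0.02j), (0.07+0.04j), (0.06+0.05j)], [0.04-0.13j, 0.03+0.13j, 0.06+0.00j, -0.04+0.18j, -0.07+0.17j], [(-0-0.07j), 0.04+0.06j, (0.03-0.01j), (0.01+0.1j), -0.00+0.09j], [-0.02+0.08j, (-0.02-0.08j), (-0.04-0j), 0.02-0.11j, 0.04-0.10j]] + [[0.00-0.00j, 0.00-0.00j, -0.00+0.00j, (-0+0j), -0.00+0.00j], [0.00-0.00j, 0.00-0.00j, -0.00+0.00j, (-0+0j), (-0+0j)], [(-0+0j), -0.00+0.00j, 0.00-0.00j, -0j, -0j], [(-0+0j), -0.00+0.00j, -0j, 0.00-0.00j, -0j], [(-0+0j), (-0+0j), 0.00-0.00j, -0j, -0j]]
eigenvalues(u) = [(-0.19+0.08j), (-0.19-0.08j), (0.18+0.01j), (0.18-0.01j), 0j]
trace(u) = -0.01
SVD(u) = [[0.01, 0.3, -0.83, -0.47, -0.02], [-0.44, 0.66, 0.43, -0.34, -0.28], [0.43, -0.29, 0.34, -0.78, 0.11], [0.41, 0.58, 0.10, 0.16, 0.68], [-0.67, -0.26, -0.01, -0.19, 0.68]] @ diag([0.3799700749061616, 0.305986266252599, 0.1535755278997452, 0.13967431546569048, 0.0008887463671064081]) @ [[0.74, 0.18, 0.40, -0.45, -0.24], [-0.35, 0.63, 0.47, -0.15, 0.49], [0.46, 0.34, -0.03, 0.8, 0.16], [0.34, -0.25, -0.33, -0.26, 0.80], [-0.01, -0.62, 0.71, 0.26, 0.19]]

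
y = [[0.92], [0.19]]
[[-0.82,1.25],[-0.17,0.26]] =y@[[-0.89, 1.36]]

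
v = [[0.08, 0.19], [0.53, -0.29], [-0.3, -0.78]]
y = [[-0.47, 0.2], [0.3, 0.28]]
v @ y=[[0.02, 0.07], [-0.34, 0.02], [-0.09, -0.28]]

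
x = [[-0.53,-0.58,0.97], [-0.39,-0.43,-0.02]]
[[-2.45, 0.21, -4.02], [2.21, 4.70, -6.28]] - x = [[-1.92,0.79,-4.99],[2.60,5.13,-6.26]]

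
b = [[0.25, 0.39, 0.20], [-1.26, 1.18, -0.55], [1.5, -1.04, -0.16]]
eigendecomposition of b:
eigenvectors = [[0.31-0.13j, 0.31+0.13j, -0.25+0.00j], [(0.85+0j), (0.85-0j), 0.11+0.00j], [-0.39-0.08j, (-0.39+0.08j), (0.96+0j)]]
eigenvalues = [(0.97+0.24j), (0.97-0.24j), (-0.68+0j)]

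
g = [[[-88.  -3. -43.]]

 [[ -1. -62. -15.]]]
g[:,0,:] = [[-88.0, -3.0, -43.0], [-1.0, -62.0, -15.0]]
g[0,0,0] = -88.0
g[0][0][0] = -88.0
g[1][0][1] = -62.0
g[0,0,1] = -3.0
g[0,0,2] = -43.0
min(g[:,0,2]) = -43.0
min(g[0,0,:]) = -88.0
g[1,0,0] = -1.0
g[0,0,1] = -3.0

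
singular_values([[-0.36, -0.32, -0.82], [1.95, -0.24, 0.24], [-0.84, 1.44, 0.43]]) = [2.33, 1.47, 0.48]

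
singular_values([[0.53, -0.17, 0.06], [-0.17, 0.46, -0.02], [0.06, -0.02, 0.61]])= [0.71, 0.57, 0.32]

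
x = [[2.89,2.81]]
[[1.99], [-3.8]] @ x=[[5.75, 5.59], [-10.98, -10.68]]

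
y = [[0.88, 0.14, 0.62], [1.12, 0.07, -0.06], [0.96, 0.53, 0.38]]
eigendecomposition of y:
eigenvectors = [[(-0.62+0j), 0.16-0.26j, (0.16+0.26j)], [-0.42+0.00j, (-0.78+0j), (-0.78-0j)], [(-0.66+0j), 0.08+0.53j, (0.08-0.53j)]]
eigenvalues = [(1.63+0j), (-0.15+0.41j), (-0.15-0.41j)]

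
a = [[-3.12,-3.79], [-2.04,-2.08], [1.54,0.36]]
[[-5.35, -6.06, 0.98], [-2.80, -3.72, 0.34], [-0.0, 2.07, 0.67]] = a @ [[-0.41, 1.20, 0.61], [1.75, 0.61, -0.76]]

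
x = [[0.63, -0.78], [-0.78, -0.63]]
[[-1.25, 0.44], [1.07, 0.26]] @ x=[[-1.13, 0.70], [0.47, -1.00]]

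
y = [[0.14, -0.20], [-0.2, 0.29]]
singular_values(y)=[0.43, 0.0]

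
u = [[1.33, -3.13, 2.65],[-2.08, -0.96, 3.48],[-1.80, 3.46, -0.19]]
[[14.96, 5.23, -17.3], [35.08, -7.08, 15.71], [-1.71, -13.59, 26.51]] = u@ [[-7.41, 0.50, -6.38], [-4.10, -3.82, 4.45], [4.52, -2.79, 1.93]]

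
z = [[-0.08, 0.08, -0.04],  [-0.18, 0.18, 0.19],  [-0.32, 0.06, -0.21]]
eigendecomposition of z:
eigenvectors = [[0.31-0.21j, 0.31+0.21j, (0.25+0j)], [0.90+0.00j, (0.9-0j), (-0.27+0j)], [(-0.08+0.23j), (-0.08-0.23j), (0.93+0j)]]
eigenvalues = [(0.1+0.09j), (0.1-0.09j), (-0.31+0j)]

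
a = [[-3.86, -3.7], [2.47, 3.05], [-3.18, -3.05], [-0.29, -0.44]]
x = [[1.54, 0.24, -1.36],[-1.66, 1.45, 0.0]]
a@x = [[0.2, -6.29, 5.25], [-1.26, 5.02, -3.36], [0.17, -5.19, 4.32], [0.28, -0.71, 0.39]]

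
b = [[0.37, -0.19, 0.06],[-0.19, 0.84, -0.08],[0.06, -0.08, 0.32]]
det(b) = 0.084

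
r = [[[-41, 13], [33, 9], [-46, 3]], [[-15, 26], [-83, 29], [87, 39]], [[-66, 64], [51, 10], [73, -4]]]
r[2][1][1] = 10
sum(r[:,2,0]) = 114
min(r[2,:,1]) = -4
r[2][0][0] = -66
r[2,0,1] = 64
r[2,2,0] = 73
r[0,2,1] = 3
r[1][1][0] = -83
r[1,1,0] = -83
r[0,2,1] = 3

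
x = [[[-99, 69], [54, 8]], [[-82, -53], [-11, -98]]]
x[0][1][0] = 54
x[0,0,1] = 69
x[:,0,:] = [[-99, 69], [-82, -53]]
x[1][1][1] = -98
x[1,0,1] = -53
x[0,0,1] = 69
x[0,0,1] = 69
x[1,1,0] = -11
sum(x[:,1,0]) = 43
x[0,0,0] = -99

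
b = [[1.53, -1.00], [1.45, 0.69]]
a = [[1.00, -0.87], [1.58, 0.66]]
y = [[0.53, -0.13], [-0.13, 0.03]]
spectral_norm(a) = 1.87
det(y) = -0.00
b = y + a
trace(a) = 1.66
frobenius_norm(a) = 2.17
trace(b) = 2.22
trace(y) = 0.56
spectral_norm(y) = 0.56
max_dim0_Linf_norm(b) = 1.53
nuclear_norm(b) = 3.31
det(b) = 2.51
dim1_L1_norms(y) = [0.66, 0.16]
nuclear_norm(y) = 0.56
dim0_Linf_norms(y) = [0.53, 0.13]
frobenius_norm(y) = 0.56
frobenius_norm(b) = 2.43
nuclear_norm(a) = 2.96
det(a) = 2.03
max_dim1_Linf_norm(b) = 1.53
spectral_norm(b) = 2.13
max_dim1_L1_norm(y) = 0.66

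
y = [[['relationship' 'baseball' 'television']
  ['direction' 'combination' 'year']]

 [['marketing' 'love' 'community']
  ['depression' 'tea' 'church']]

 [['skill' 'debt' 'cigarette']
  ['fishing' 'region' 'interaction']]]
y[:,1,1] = ['combination', 'tea', 'region']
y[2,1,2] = 'interaction'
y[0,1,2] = 'year'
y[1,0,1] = 'love'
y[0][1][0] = 'direction'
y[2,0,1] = 'debt'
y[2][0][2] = 'cigarette'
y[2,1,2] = 'interaction'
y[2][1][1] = 'region'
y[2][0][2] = 'cigarette'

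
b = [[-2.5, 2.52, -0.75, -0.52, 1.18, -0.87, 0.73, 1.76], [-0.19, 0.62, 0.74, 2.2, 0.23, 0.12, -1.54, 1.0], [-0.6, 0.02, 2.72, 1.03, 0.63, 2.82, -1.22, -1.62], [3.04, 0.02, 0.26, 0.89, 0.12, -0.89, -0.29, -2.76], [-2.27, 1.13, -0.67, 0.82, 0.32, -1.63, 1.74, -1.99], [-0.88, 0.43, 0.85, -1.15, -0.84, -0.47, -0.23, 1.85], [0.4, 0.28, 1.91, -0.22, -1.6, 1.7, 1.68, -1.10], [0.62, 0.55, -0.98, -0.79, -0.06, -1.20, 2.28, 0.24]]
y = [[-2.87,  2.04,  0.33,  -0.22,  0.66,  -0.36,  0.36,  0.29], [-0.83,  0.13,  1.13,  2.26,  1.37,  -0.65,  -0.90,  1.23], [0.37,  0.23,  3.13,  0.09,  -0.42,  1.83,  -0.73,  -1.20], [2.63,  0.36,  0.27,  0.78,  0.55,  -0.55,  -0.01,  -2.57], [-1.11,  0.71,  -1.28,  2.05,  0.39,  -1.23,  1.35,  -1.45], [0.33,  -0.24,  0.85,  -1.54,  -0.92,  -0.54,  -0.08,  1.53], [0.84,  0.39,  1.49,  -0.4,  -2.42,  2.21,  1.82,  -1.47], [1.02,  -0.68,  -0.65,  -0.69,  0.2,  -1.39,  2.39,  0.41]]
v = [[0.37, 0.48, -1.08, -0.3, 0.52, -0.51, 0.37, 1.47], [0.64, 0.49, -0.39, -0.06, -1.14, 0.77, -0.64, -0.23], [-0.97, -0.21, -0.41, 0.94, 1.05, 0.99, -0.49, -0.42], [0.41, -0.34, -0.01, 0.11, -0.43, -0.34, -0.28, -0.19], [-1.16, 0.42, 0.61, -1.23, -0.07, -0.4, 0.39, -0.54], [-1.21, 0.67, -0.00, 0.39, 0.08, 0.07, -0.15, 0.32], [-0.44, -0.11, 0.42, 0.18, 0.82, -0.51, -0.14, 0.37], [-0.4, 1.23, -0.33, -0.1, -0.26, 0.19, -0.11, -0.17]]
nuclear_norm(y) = 25.12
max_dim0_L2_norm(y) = 4.37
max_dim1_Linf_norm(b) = 3.04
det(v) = -2.05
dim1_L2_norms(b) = [4.38, 3.04, 4.61, 4.31, 4.16, 2.72, 3.66, 3.0]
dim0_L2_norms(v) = [2.2, 1.67, 1.46, 1.64, 1.9, 1.55, 1.04, 1.73]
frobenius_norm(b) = 10.74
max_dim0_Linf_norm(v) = 1.47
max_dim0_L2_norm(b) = 4.79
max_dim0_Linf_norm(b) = 3.04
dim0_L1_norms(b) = [10.5, 5.57, 8.88, 7.62, 4.98, 9.7, 9.71, 12.32]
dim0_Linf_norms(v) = [1.21, 1.23, 1.08, 1.23, 1.14, 0.99, 0.64, 1.47]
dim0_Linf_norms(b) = [3.04, 2.52, 2.72, 2.2, 1.6, 2.82, 2.28, 2.76]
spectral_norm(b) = 6.62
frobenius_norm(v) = 4.75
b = v + y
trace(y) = 3.25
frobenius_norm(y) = 10.25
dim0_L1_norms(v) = [5.6, 3.95, 3.25, 3.31, 4.37, 3.78, 2.57, 3.71]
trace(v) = 0.25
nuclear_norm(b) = 25.89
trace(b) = 3.50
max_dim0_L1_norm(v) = 5.6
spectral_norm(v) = 2.57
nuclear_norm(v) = 11.37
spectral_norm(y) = 5.96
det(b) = -1460.63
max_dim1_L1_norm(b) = 10.83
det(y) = -1408.95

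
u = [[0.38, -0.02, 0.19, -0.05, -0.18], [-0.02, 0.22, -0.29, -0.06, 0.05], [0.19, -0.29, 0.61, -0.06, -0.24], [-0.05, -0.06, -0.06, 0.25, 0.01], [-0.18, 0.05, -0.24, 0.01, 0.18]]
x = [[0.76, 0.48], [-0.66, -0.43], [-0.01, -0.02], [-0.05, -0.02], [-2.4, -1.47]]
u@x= [[0.73, 0.45], [-0.27, -0.17], [0.91, 0.56], [-0.03, -0.02], [-0.6, -0.37]]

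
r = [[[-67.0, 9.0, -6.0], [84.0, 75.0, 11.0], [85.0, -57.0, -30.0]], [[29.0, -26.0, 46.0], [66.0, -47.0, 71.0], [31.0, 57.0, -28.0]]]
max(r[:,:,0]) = 85.0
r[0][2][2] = -30.0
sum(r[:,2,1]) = 0.0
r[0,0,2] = -6.0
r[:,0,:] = [[-67.0, 9.0, -6.0], [29.0, -26.0, 46.0]]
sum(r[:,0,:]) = -15.0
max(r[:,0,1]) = 9.0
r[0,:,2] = [-6.0, 11.0, -30.0]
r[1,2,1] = 57.0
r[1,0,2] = 46.0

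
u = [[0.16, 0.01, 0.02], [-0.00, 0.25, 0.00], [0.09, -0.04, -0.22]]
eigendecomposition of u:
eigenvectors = [[0.97,-0.05,0.1], [0.0,0.00,0.99], [0.23,1.0,-0.07]]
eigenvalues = [0.16, -0.22, 0.25]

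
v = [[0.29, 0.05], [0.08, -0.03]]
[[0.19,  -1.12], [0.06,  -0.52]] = v @ [[0.67, -4.72],[-0.06, 4.91]]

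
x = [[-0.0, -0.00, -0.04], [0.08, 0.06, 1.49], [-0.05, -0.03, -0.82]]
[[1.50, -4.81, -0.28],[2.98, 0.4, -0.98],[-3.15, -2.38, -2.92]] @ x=[[-0.37, -0.28, -7.0], [0.08, 0.05, 1.28], [-0.04, -0.06, -1.03]]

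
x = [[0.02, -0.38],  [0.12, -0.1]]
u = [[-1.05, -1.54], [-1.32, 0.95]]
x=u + [[1.07,1.16], [1.44,-1.05]]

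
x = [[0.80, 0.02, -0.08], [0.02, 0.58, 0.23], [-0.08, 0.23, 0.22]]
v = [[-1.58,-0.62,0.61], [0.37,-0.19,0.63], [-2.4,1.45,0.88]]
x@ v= [[-1.06, -0.62, 0.43],[-0.37, 0.21, 0.58],[-0.32, 0.32, 0.29]]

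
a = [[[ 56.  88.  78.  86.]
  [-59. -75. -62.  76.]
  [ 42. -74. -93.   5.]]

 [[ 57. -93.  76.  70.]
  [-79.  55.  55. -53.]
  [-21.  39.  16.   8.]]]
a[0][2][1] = -74.0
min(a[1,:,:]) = -93.0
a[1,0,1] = -93.0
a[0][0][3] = 86.0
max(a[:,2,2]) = 16.0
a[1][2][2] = 16.0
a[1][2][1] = 39.0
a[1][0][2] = 76.0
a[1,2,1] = 39.0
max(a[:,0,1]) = 88.0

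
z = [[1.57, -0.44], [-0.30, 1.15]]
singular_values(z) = [1.79, 0.94]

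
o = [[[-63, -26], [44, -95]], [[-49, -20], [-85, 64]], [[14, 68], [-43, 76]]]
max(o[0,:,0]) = 44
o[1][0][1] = -20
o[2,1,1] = 76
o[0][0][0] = -63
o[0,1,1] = -95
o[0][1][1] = -95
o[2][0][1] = 68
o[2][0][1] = 68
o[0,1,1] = -95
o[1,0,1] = -20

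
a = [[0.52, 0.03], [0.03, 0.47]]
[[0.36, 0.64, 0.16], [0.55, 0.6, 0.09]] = a @ [[0.63, 1.17, 0.30], [1.14, 1.2, 0.17]]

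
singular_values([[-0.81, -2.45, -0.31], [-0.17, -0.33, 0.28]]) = [2.62, 0.32]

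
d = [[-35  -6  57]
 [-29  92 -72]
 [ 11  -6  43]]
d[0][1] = -6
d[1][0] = -29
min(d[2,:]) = -6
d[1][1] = 92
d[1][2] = -72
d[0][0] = -35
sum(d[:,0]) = -53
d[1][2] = -72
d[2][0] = 11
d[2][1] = -6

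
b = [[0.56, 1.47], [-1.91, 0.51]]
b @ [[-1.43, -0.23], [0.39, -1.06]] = [[-0.23, -1.69], [2.93, -0.10]]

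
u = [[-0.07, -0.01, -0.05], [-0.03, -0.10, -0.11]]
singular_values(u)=[0.16, 0.06]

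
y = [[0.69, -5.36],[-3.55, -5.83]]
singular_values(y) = [8.25, 2.8]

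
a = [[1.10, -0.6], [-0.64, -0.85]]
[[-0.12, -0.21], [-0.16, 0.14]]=a@[[-0.01, -0.20], [0.19, -0.02]]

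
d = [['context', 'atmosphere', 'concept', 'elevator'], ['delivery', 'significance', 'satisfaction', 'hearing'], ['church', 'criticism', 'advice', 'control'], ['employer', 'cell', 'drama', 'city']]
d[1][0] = 'delivery'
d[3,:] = ['employer', 'cell', 'drama', 'city']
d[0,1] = 'atmosphere'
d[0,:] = ['context', 'atmosphere', 'concept', 'elevator']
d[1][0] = 'delivery'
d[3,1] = 'cell'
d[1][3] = 'hearing'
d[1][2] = 'satisfaction'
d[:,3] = ['elevator', 'hearing', 'control', 'city']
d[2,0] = 'church'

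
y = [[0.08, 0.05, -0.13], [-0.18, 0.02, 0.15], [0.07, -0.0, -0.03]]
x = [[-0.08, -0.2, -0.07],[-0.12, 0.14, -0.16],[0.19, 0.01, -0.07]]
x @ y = [[0.02,-0.01,-0.02],[-0.05,-0.00,0.04],[0.01,0.01,-0.02]]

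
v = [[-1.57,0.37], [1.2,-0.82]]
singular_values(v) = [2.13, 0.4]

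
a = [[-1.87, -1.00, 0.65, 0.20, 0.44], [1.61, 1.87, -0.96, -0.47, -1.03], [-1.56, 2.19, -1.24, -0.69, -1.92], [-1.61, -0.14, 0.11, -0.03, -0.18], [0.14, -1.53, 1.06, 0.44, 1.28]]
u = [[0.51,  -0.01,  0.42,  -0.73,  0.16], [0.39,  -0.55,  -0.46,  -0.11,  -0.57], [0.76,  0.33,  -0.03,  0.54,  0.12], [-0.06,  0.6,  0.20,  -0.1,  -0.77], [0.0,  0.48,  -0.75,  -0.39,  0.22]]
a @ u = [[-0.86,  1.11,  -0.63,  1.63,  0.29], [0.85,  -2.14,  0.52,  -1.45,  -0.79], [-0.84,  -2.93,  -0.32,  1.05,  -1.54], [-0.79,  0.03,  -0.49,  1.32,  -0.18], [0.25,  2.07,  -0.14,  0.1,  0.96]]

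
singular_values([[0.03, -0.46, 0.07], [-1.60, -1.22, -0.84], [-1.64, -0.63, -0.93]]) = [2.93, 0.59, 0.0]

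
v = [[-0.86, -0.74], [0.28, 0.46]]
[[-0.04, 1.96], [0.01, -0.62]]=v@ [[0.05,-2.37], [-0.00,0.1]]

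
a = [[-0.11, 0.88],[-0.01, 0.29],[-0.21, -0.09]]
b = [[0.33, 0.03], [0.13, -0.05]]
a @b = [[0.08, -0.05],[0.03, -0.01],[-0.08, -0.00]]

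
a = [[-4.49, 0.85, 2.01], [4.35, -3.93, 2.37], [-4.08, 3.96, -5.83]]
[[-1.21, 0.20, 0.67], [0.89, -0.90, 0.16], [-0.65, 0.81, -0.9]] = a @ [[0.25, 0.02, -0.05],[0.02, 0.27, 0.03],[-0.05, 0.03, 0.21]]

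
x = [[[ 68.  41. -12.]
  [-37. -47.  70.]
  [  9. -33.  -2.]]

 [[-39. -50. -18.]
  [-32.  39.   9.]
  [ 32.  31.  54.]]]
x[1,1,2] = 9.0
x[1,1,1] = 39.0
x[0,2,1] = -33.0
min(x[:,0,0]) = -39.0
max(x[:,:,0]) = 68.0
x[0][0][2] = -12.0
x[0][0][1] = 41.0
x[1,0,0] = -39.0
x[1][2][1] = 31.0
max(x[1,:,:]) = 54.0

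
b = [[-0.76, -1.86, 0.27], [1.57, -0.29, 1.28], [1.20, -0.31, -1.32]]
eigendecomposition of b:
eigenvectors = [[(-0.13+0.61j), -0.13-0.61j, (-0.49+0j)], [0.70+0.00j, 0.70-0.00j, (-0.19+0j)], [0.20+0.31j, 0.20-0.31j, (0.85+0j)]]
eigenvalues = [(-0.21+1.93j), (-0.21-1.93j), (-1.95+0j)]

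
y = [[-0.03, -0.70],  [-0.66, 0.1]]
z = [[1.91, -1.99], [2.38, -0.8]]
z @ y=[[1.26, -1.54], [0.46, -1.75]]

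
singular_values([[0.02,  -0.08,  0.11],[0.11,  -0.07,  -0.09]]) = [0.16, 0.14]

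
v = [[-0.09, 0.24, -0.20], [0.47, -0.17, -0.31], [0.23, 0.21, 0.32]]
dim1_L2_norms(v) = [0.33, 0.59, 0.45]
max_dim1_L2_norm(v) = 0.59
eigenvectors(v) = [[0.56+0.00j,(-0.06+0.44j),(-0.06-0.44j)], [-0.83+0.00j,(-0.12+0.57j),(-0.12-0.57j)], [(0.06+0j),0.68+0.00j,0.68-0.00j]]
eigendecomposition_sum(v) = [[-0.22-0.00j, 0.17-0.00j, 0.01-0.00j], [0.32+0.00j, -0.25+0.00j, -0.02+0.00j], [(-0.02-0j), (0.02-0j), -0j]] + [[0.06+0.09j, (0.04+0.07j), (-0.11+0.09j)], [0.07+0.13j, 0.04+0.09j, -0.15+0.11j], [(0.13-0.11j), (0.1-0.07j), (0.16+0.14j)]] + [[(0.06-0.09j),0.04-0.07j,(-0.11-0.09j)], [(0.07-0.13j),0.04-0.09j,(-0.15-0.11j)], [(0.13+0.11j),(0.1+0.07j),0.16-0.14j]]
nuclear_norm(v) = 1.35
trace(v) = 0.06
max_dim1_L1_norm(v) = 0.95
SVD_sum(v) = [[-0.03, 0.01, 0.02], [0.43, -0.21, -0.34], [-0.07, 0.03, 0.05]] + [[-0.1, -0.03, -0.11], [0.04, 0.01, 0.04], [0.28, 0.09, 0.3]] + [[0.04, 0.26, -0.11], [0.0, 0.03, -0.01], [0.01, 0.09, -0.04]]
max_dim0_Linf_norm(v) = 0.47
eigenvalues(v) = [(-0.47+0j), (0.26+0.33j), (0.26-0.33j)]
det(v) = -0.08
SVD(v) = [[-0.06, -0.34, 0.94],  [0.99, 0.13, 0.11],  [-0.16, 0.93, 0.33]] @ diag([0.5929352482066195, 0.45622738880681396, 0.3021330189447533]) @ [[0.73, -0.36, -0.58], [0.67, 0.2, 0.71], [0.14, 0.91, -0.39]]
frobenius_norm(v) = 0.81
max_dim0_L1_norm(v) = 0.83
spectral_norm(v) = 0.59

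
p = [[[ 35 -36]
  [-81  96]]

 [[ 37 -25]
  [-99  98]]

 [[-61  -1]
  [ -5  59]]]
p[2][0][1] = -1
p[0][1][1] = 96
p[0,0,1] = -36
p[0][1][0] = -81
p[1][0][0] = 37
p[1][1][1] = 98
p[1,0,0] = 37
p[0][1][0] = -81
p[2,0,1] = -1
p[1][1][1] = 98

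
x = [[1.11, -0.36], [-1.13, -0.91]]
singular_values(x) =[1.65, 0.86]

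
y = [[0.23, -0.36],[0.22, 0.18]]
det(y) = 0.121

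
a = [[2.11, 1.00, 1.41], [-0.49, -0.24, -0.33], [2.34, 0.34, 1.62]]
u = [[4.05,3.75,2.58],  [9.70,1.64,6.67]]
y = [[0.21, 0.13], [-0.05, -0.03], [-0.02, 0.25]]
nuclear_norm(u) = 15.84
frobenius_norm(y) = 0.36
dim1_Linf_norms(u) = [4.05, 9.7]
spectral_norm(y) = 0.30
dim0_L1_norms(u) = [13.75, 5.39, 9.25]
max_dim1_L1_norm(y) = 0.34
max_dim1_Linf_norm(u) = 9.7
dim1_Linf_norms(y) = [0.21, 0.05, 0.25]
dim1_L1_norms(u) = [10.38, 18.01]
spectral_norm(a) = 3.97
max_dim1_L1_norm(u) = 18.01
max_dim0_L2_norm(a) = 3.19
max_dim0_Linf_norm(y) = 0.25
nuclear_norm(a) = 4.49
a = y @ u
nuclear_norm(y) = 0.49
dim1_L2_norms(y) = [0.25, 0.06, 0.25]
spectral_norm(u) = 13.06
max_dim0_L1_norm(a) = 4.94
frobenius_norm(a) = 4.01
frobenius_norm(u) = 13.36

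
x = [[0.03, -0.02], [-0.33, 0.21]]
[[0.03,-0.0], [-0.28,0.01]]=x @ [[0.94,0.12], [0.12,0.26]]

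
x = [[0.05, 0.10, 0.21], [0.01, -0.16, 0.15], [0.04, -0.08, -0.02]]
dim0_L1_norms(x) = [0.1, 0.34, 0.38]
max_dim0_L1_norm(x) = 0.38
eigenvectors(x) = [[(0.97+0j), (0.67+0j), (0.67-0j)], [0.15+0.00j, -0.19+0.56j, (-0.19-0.56j)], [0.21+0.00j, (-0.45+0.03j), -0.45-0.03j]]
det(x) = 0.00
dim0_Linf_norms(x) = [0.05, 0.16, 0.21]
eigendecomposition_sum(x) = [[0.08-0.00j, (-0.01+0j), 0.13+0.00j],  [(0.01-0j), (-0+0j), (0.02+0j)],  [(0.02-0j), -0.00+0.00j, 0.03+0.00j]] + [[-0.02+0.01j, (0.05+0.08j), 0.04-0.09j], [(-0-0.02j), -0.08+0.02j, (0.07+0.06j)], [(0.01-0.01j), (-0.04-0.05j), -0.02+0.06j]] + [[-0.02-0.01j, 0.05-0.08j, 0.04+0.09j], [-0.00+0.02j, -0.08-0.02j, 0.07-0.06j], [0.01+0.01j, -0.04+0.05j, (-0.02-0.06j)]]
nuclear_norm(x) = 0.51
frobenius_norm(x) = 0.34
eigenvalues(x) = [(0.11+0j), (-0.12+0.09j), (-0.12-0.09j)]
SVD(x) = [[-0.8, -0.54, -0.26], [-0.60, 0.74, 0.29], [0.03, 0.39, -0.92]] @ diag([0.2626874640990788, 0.20478706807139854, 0.04751371334589272]) @ [[-0.17, 0.05, -0.98], [-0.02, -1.00, -0.05], [-0.99, 0.01, 0.17]]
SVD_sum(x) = [[0.04,-0.01,0.21], [0.03,-0.01,0.15], [-0.0,0.0,-0.01]] + [[0.0, 0.11, 0.01], [-0.0, -0.15, -0.01], [-0.0, -0.08, -0.0]] + [[0.01, -0.0, -0.00], [-0.01, 0.0, 0.0], [0.04, -0.00, -0.01]]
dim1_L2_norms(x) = [0.24, 0.22, 0.09]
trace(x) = -0.13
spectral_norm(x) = 0.26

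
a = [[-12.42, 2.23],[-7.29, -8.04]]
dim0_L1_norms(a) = [19.71, 10.27]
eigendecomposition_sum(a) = [[-6.21-1.62j, (1.11+3.37j)], [(-3.65-11.01j), (-4.02+5j)]] + [[-6.21+1.62j, (1.11-3.37j)], [-3.65+11.01j, (-4.02-5j)]]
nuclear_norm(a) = 22.57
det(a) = 116.11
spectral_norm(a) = 14.63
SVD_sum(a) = [[-11.42, -2.44], [-8.62, -1.84]] + [[-1.0, 4.67],[1.33, -6.2]]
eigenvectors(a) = [[-0.26+0.41j, (-0.26-0.41j)], [-0.88+0.00j, (-0.88-0j)]]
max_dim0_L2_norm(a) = 14.4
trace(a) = -20.46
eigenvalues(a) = [(-10.23+3.39j), (-10.23-3.39j)]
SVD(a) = [[-0.80, -0.6], [-0.60, 0.80]] @ diag([14.62938733475915, 7.937003603979813]) @ [[0.98, 0.21],[0.21, -0.98]]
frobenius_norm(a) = 16.64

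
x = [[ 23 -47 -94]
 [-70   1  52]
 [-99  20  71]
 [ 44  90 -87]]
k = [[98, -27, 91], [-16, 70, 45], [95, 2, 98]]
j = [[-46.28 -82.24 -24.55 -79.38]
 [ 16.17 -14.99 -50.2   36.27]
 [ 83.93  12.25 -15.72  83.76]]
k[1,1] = 70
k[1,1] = 70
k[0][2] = 91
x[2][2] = 71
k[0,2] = 91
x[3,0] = 44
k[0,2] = 91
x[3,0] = 44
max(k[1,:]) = 70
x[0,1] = -47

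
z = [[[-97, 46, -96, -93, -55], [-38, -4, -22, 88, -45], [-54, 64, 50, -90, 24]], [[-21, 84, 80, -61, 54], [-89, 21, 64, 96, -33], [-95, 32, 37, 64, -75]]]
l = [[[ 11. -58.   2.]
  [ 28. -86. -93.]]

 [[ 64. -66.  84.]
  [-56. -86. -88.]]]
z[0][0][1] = 46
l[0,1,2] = -93.0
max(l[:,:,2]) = 84.0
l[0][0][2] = 2.0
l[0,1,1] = -86.0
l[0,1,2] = -93.0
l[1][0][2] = 84.0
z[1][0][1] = 84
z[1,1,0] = -89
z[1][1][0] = -89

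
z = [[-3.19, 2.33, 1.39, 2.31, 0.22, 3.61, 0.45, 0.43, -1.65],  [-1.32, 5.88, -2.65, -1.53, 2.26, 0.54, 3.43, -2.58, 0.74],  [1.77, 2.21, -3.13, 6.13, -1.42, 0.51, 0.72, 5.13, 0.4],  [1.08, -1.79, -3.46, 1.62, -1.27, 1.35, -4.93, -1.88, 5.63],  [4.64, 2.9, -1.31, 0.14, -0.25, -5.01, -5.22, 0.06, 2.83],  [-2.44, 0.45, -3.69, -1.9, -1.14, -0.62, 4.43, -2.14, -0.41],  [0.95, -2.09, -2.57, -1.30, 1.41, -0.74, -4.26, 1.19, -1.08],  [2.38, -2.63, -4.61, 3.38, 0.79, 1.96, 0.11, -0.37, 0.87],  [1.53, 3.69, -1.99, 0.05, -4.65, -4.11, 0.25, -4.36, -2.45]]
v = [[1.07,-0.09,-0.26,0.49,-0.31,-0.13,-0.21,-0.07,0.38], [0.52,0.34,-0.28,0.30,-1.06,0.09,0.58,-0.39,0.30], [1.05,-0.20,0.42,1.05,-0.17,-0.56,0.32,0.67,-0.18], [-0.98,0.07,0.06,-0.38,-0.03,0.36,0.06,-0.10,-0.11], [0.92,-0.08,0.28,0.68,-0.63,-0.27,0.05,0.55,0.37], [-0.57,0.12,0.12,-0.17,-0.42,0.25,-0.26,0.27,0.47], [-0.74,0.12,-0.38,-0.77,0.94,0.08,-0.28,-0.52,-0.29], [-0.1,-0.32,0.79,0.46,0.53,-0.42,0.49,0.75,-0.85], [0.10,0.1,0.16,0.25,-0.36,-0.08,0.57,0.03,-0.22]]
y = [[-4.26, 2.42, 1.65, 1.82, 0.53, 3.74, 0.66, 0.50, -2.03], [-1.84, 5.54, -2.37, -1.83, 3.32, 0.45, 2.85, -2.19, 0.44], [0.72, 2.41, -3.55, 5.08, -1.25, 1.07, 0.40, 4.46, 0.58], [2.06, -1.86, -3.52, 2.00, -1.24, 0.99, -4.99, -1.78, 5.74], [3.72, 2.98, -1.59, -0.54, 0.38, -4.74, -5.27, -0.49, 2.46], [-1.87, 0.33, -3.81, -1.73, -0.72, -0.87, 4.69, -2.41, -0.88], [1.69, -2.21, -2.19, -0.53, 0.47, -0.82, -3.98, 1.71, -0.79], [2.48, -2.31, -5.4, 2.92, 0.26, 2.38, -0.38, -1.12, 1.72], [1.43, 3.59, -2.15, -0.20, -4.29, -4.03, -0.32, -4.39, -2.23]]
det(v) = -0.00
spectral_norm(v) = 3.22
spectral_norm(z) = 13.45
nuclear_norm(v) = 8.22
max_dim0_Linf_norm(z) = 6.13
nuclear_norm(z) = 63.55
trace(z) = -6.77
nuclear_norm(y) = 61.81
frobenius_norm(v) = 4.26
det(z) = 3305285.43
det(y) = 2290212.59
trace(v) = 1.32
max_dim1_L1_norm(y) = 24.18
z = y + v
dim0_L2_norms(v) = [2.28, 0.56, 1.1, 1.71, 1.77, 0.89, 1.1, 1.35, 1.22]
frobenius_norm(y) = 24.00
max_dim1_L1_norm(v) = 4.71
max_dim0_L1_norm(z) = 24.8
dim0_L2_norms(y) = [7.39, 8.83, 9.43, 6.97, 5.81, 7.88, 9.97, 7.59, 7.28]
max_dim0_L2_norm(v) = 2.28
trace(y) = -8.09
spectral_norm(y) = 14.07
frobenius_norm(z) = 24.25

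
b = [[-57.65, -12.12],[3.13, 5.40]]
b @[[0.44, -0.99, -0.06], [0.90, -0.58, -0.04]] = [[-36.27,  64.10,  3.94],[6.24,  -6.23,  -0.40]]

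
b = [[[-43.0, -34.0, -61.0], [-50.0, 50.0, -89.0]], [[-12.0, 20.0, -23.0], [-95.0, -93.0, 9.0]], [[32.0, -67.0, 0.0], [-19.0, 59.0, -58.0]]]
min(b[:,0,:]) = -67.0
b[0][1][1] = 50.0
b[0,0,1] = -34.0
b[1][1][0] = -95.0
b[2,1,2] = -58.0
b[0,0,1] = -34.0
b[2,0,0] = 32.0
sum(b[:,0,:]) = -188.0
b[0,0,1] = -34.0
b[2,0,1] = -67.0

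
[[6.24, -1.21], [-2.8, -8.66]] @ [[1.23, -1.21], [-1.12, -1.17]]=[[9.03, -6.13], [6.26, 13.52]]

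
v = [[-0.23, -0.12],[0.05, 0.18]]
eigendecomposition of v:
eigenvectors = [[-0.99, 0.29], [0.13, -0.96]]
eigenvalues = [-0.21, 0.16]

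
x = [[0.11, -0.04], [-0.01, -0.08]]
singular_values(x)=[0.12, 0.08]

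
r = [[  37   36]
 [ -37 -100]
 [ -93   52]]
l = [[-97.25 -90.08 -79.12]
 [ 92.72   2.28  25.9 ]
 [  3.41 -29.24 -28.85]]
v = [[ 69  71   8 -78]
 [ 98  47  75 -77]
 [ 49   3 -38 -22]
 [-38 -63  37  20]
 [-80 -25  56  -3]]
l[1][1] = 2.28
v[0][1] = 71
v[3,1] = -63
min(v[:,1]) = -63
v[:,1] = [71, 47, 3, -63, -25]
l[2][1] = -29.24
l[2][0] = 3.41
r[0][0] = 37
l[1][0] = 92.72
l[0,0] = -97.25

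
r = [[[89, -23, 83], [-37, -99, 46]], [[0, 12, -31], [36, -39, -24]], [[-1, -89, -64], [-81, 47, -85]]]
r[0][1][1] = -99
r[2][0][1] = -89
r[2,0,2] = -64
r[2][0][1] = -89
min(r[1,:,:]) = -39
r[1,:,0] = [0, 36]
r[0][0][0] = 89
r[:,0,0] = [89, 0, -1]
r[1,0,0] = 0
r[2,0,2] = -64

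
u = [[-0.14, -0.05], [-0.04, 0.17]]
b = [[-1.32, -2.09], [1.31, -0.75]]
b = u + [[-1.18, -2.04], [1.35, -0.92]]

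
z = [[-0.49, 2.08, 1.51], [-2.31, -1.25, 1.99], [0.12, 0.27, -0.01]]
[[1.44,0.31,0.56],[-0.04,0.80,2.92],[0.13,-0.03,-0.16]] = z @ [[0.44, -0.21, -0.55], [0.30, -0.01, -0.32], [0.68, 0.15, 0.63]]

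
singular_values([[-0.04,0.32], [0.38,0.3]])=[0.52, 0.26]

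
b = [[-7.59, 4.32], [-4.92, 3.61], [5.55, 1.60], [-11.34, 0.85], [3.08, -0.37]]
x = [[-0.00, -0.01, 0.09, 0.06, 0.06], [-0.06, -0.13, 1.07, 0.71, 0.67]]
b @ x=[[-0.26,-0.49,3.94,2.61,2.44], [-0.22,-0.42,3.42,2.27,2.12], [-0.1,-0.26,2.21,1.47,1.4], [-0.05,0.0,-0.11,-0.08,-0.11], [0.02,0.02,-0.12,-0.08,-0.06]]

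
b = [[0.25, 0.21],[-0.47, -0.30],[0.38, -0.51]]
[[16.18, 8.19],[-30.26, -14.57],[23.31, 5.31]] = b @ [[63.41, 25.52], [1.54, 8.6]]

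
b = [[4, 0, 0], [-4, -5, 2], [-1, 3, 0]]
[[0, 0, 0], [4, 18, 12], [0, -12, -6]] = b @ [[0, 0, 0], [0, -4, -2], [2, -1, 1]]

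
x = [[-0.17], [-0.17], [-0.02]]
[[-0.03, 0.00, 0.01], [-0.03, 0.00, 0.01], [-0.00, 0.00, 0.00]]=x @ [[0.18,  0.0,  -0.08]]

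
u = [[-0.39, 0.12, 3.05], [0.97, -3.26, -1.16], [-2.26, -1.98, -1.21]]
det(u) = -28.52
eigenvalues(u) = [(-0.39+2.61j), (-0.39-2.61j), (-4.08+0j)]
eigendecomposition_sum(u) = [[-0.19+1.30j,  -0.58+0.33j,  (1.26+0.36j)], [0.47+0.08j,  0.11+0.21j,  (0.14-0.45j)], [-1.14-0.17j,  -0.29-0.50j,  (-0.31+1.1j)]] + [[-0.19-1.30j,-0.58-0.33j,1.26-0.36j], [(0.47-0.08j),0.11-0.21j,0.14+0.45j], [-1.14+0.17j,(-0.29+0.5j),(-0.31-1.1j)]] + [[(-0.01-0j), 1.27+0.00j, 0.53+0.00j], [(0.03+0j), (-3.49-0j), (-1.44-0j)], [0.01+0.00j, (-1.4-0j), (-0.58-0j)]]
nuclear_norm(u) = 9.53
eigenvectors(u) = [[(-0.73+0j), -0.73-0.00j, -0.32+0.00j], [-0.01+0.26j, (-0.01-0.26j), 0.88+0.00j], [0.00-0.63j, 0.63j, 0.35+0.00j]]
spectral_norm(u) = 4.48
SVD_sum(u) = [[0.18, 1.53, 1.26], [-0.28, -2.42, -2.0], [-0.22, -1.91, -1.58]] + [[-1.1, -1.18, 1.59], [-0.20, -0.22, 0.29], [-0.63, -0.67, 0.90]] + [[0.54, -0.23, 0.2], [1.45, -0.62, 0.55], [-1.41, 0.60, -0.53]]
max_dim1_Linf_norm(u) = 3.26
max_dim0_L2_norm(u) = 3.82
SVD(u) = [[-0.44,0.86,0.26], [0.7,0.16,0.69], [0.56,0.49,-0.67]] @ diag([4.483915769760257, 2.6365420962429904, 2.412124612128053]) @ [[-0.09,-0.77,-0.63], [-0.49,-0.52,0.7], [0.87,-0.37,0.33]]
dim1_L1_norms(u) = [3.56, 5.39, 5.45]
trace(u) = -4.86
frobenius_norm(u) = 5.73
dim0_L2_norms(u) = [2.49, 3.82, 3.48]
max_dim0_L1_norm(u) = 5.42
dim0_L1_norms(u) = [3.62, 5.36, 5.42]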